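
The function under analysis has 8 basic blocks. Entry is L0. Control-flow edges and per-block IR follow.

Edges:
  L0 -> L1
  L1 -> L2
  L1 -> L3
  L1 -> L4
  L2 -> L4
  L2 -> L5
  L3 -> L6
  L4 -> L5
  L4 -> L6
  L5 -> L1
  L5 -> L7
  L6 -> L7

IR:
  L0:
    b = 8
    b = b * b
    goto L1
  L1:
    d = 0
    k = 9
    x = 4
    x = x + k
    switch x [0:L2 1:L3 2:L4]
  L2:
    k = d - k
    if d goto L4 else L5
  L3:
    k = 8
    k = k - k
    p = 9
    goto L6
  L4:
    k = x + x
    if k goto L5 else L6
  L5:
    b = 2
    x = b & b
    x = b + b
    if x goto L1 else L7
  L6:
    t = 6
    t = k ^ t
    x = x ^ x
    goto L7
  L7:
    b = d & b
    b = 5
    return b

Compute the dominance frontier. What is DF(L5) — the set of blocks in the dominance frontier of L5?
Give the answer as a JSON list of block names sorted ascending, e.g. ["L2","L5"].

Answer: ["L1", "L7"]

Analysis:
idom tree: L1←L0 L2←L1 L3←L1 L4←L1 L5←L1 L6←L1 L7←L1
Join-block Dom:
  L1: preds {L0,L5}: {L0} ∩ {L0,L1,L5} = {L0}; idom=L0
  L4: preds {L1,L2}: {L0,L1} ∩ {L0,L1,L2} = {L0,L1}; idom=L1
  L5: preds {L2,L4}: {L0,L1,L2} ∩ {L0,L1,L4} = {L0,L1}; idom=L1
  L6: preds {L3,L4}: {L0,L1,L3} ∩ {L0,L1,L4} = {L0,L1}; idom=L1
  L7: preds {L5,L6}: {L0,L1,L5} ∩ {L0,L1,L6} = {L0,L1}; idom=L1

Frontier:
  join L1 pred L0: · stop@L0
  join L1 pred L5: L5→L1 stop@L0
  join L4 pred L1: · stop@L1
  join L4 pred L2: L2 stop@L1
  join L5 pred L2: L2 stop@L1
  join L5 pred L4: L4 stop@L1
  join L6 pred L3: L3 stop@L1
  join L6 pred L4: L4 stop@L1
  join L7 pred L5: L5 stop@L1
  join L7 pred L6: L6 stop@L1
  L0: DF=∅
  L1: DF={L1}
  L2: DF={L4,L5}
  L3: DF={L6}
  L4: DF={L5,L6}
  L5: DF={L1,L7}
  L6: DF={L7}
  L7: DF=∅

DF(L5) = ["L1", "L7"]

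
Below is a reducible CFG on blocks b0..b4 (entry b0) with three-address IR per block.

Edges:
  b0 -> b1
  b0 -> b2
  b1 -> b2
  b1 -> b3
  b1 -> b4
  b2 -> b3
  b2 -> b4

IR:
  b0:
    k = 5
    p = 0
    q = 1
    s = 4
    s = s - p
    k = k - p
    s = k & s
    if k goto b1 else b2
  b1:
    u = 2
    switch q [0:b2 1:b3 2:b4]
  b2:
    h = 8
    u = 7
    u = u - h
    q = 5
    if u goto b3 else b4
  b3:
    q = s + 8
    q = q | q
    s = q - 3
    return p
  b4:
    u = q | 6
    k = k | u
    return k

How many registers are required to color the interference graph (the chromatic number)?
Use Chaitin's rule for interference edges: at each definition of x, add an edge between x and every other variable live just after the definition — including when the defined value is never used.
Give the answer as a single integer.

Answer: 5

Derivation:
def/use:
  b0: {k,p,q,s} / ∅
  b1: {u} / {q}
  b2: {h,q,u} / ∅
  b3: {q,s} / {p,s}
  b4: {k,u} / {k,q}

Backward fixpoint:
  live b0: ∅→{k,p,q,s}
  live b1: {k,p,q,s}→{k,p,q,s}
  live b2: {k,p,s}→{k,p,q,s}
  live b3: {p,s}→∅
  live b4: {k,q}→∅

Interfere edges:
  h↔{k,p,s,u}
  k↔{h,p,q,s,u}
  p↔{h,k,q,s,u}
  q↔{k,p,s,u}
  s↔{h,k,p,q,u}
  u↔{h,k,p,q,s}

Colouring:
  clique {h,k,p,s,u} ⇒ need ≥ 5
  assign h→R4 k→R0 p→R1 q→R4 s→R2 u→R3 — no edge inside a register ⇒ χ ≤ 5
  χ = 5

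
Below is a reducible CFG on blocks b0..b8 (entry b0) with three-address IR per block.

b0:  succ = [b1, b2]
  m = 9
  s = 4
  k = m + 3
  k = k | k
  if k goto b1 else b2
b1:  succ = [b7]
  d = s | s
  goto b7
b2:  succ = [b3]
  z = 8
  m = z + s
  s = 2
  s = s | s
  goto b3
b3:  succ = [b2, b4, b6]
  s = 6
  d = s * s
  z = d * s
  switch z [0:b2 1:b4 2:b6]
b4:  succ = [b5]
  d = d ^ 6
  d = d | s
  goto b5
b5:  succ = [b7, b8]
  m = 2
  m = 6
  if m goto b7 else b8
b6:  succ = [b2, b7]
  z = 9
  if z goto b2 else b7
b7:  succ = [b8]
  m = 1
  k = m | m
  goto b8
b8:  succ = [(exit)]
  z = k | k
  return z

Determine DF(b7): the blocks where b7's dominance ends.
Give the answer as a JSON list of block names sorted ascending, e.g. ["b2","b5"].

idom tree: b1←b0 b2←b0 b3←b2 b4←b3 b5←b4 b6←b3 b7←b0 b8←b0
Dom∩ at merges:
  b2: preds {b0,b3,b6}: {b0} ∩ {b0,b2,b3} ∩ {b0,b2,b3,b6} = {b0}; idom=b0
  b7: preds {b1,b5,b6}: {b0,b1} ∩ {b0,b2,b3,b4,b5} ∩ {b0,b2,b3,b6} = {b0}; idom=b0
  b8: preds {b5,b7}: {b0,b2,b3,b4,b5} ∩ {b0,b7} = {b0}; idom=b0

DF walk-up:
  join b2 pred b0: · stop@b0
  join b2 pred b3: b3→b2 stop@b0
  join b2 pred b6: b6→b3→b2 stop@b0
  join b7 pred b1: b1 stop@b0
  join b7 pred b5: b5→b4→b3→b2 stop@b0
  join b7 pred b6: b6→b3→b2 stop@b0
  join b8 pred b5: b5→b4→b3→b2 stop@b0
  join b8 pred b7: b7 stop@b0
  b0: DF=∅
  b1: DF={b7}
  b2: DF={b2,b7,b8}
  b3: DF={b2,b7,b8}
  b4: DF={b7,b8}
  b5: DF={b7,b8}
  b6: DF={b2,b7}
  b7: DF={b8}
  b8: DF=∅

DF(b7) = ["b8"]

Answer: ["b8"]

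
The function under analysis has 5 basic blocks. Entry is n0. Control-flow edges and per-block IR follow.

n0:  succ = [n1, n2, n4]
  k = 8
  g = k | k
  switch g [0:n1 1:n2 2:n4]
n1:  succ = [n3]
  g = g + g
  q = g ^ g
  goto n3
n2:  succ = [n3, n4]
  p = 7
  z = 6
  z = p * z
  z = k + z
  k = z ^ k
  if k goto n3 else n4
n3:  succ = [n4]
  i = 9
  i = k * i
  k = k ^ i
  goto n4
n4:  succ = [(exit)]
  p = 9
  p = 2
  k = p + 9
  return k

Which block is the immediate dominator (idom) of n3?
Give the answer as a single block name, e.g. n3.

Answer: n0

Derivation:
idom tree: n1←n0 n2←n0 n3←n0 n4←n0
Dom∩ at merges:
  n3: preds {n1,n2}: {n0,n1} ∩ {n0,n2} = {n0}; idom=n0
  n4: preds {n0,n2,n3}: {n0} ∩ {n0,n2} ∩ {n0,n3} = {n0}; idom=n0

idom(n3) = n0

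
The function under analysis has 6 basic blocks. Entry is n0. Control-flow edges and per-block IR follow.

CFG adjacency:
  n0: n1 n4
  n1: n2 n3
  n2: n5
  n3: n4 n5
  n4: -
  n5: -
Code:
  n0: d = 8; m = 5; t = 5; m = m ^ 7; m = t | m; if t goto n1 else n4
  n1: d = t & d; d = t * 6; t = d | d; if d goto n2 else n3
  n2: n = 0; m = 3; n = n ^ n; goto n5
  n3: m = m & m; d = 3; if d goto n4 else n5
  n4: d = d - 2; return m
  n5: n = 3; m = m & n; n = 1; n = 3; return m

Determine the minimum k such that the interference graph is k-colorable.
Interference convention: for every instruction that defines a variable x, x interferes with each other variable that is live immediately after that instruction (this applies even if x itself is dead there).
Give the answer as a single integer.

Answer: 3

Working:
Block summaries:
  n0: {d,m,t} / ∅
  n1: {d,t} / {d,t}
  n2: {m,n} / ∅
  n3: {d,m} / {m}
  n4: {d} / {d,m}
  n5: {m,n} / {m}

Backward fixpoint:
  n0: in=∅ out={d,m,t}
  n1: in={d,m,t} out={m}
  n2: in=∅ out={m}
  n3: in={m} out={d,m}
  n4: in={d,m} out=∅
  n5: in={m} out=∅

Interfere edges:
  d: {m,t}
  m: {d,n,t}
  n: {m}
  t: {d,m}

Chromatic number:
  lower bound: {d,m,t} mutually conflict ⇒ χ ≥ 3
  3-colouring: r0={m}  r1={d,n}  r2={t}
  χ = 3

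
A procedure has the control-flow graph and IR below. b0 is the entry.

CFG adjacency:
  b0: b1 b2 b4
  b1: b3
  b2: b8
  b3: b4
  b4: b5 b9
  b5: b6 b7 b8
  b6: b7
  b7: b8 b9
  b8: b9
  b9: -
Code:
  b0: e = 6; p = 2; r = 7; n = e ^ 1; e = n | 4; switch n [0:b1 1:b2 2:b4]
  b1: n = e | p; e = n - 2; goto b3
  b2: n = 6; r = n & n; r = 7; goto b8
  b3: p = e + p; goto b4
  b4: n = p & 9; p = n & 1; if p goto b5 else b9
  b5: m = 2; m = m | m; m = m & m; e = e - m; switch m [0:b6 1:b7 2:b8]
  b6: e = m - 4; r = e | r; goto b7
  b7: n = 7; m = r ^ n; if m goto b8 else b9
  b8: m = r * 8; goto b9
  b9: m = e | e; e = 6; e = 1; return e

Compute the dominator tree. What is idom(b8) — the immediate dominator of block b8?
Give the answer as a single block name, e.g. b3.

Answer: b0

Derivation:
idom tree: b1←b0 b2←b0 b3←b1 b4←b0 b5←b4 b6←b5 b7←b5 b8←b0 b9←b0
Join-block Dom:
  b4: preds {b0,b3}: {b0} ∩ {b0,b1,b3} = {b0}; idom=b0
  b7: preds {b5,b6}: {b0,b4,b5} ∩ {b0,b4,b5,b6} = {b0,b4,b5}; idom=b5
  b8: preds {b2,b5,b7}: {b0,b2} ∩ {b0,b4,b5} ∩ {b0,b4,b5,b7} = {b0}; idom=b0
  b9: preds {b4,b7,b8}: {b0,b4} ∩ {b0,b4,b5,b7} ∩ {b0,b8} = {b0}; idom=b0

idom(b8) = b0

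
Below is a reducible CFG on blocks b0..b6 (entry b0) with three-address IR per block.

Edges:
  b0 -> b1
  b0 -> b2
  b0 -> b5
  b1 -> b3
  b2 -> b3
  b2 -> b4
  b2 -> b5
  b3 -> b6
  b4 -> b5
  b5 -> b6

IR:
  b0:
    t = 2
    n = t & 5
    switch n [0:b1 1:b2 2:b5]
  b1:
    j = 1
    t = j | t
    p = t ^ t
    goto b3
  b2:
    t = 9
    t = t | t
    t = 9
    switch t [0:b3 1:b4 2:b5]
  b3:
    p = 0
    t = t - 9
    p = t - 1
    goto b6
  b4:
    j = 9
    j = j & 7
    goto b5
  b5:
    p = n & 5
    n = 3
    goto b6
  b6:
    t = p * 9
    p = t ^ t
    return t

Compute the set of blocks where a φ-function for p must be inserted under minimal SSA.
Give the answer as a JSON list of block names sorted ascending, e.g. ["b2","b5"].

Answer: ["b3", "b6"]

Working:
idom tree: b1←b0 b2←b0 b3←b0 b4←b2 b5←b0 b6←b0
Join-block Dom:
  b3: preds {b1,b2}: {b0,b1} ∩ {b0,b2} = {b0}; idom=b0
  b5: preds {b0,b2,b4}: {b0} ∩ {b0,b2} ∩ {b0,b2,b4} = {b0}; idom=b0
  b6: preds {b3,b5}: {b0,b3} ∩ {b0,b5} = {b0}; idom=b0

Frontier:
  join b3 pred b1: b1 stop@b0
  join b3 pred b2: b2 stop@b0
  join b5 pred b0: · stop@b0
  join b5 pred b2: b2 stop@b0
  join b5 pred b4: b4→b2 stop@b0
  join b6 pred b3: b3 stop@b0
  join b6 pred b5: b5 stop@b0
  b0: DF=∅
  b1: DF={b3}
  b2: DF={b3,b5}
  b3: DF={b6}
  b4: DF={b5}
  b5: DF={b6}
  b6: DF=∅

φ for p: defs {b1,b3,b5,b6}
  DF⁺ = {b3,b6}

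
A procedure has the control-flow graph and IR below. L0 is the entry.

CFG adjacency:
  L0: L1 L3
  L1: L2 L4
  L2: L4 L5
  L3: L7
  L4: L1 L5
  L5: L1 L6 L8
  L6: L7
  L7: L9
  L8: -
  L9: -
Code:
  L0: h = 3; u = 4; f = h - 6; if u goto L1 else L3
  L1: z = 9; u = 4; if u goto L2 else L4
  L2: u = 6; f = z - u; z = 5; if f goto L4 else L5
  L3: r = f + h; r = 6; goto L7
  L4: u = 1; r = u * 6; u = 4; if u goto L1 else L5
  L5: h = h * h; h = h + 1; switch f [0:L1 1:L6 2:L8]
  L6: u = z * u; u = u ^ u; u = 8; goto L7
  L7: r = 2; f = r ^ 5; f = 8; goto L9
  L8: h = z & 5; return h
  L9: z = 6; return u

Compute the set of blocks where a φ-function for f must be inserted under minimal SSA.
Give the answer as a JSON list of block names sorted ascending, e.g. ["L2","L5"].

idom tree: L1←L0 L2←L1 L3←L0 L4←L1 L5←L1 L6←L5 L7←L0 L8←L5 L9←L7
Join-block Dom:
  L1: preds {L0,L4,L5}: {L0} ∩ {L0,L1,L4} ∩ {L0,L1,L5} = {L0}; idom=L0
  L4: preds {L1,L2}: {L0,L1} ∩ {L0,L1,L2} = {L0,L1}; idom=L1
  L5: preds {L2,L4}: {L0,L1,L2} ∩ {L0,L1,L4} = {L0,L1}; idom=L1
  L7: preds {L3,L6}: {L0,L3} ∩ {L0,L1,L5,L6} = {L0}; idom=L0

DF walk-up:
  L1←L0: walk · to L0
  L1←L4: walk L4→L1 to L0
  L1←L5: walk L5→L1 to L0
  L4←L1: walk · to L1
  L4←L2: walk L2 to L1
  L5←L2: walk L2 to L1
  L5←L4: walk L4 to L1
  L7←L3: walk L3 to L0
  L7←L6: walk L6→L5→L1 to L0
  L0: DF=∅
  L1: DF={L1,L7}
  L2: DF={L4,L5}
  L3: DF={L7}
  L4: DF={L1,L5}
  L5: DF={L1,L7}
  L6: DF={L7}
  L7: DF=∅
  L8: DF=∅
  L9: DF=∅

φ for f: defs {L0,L2,L7}
  DF⁺ = {L1,L4,L5,L7}

Answer: ["L1", "L4", "L5", "L7"]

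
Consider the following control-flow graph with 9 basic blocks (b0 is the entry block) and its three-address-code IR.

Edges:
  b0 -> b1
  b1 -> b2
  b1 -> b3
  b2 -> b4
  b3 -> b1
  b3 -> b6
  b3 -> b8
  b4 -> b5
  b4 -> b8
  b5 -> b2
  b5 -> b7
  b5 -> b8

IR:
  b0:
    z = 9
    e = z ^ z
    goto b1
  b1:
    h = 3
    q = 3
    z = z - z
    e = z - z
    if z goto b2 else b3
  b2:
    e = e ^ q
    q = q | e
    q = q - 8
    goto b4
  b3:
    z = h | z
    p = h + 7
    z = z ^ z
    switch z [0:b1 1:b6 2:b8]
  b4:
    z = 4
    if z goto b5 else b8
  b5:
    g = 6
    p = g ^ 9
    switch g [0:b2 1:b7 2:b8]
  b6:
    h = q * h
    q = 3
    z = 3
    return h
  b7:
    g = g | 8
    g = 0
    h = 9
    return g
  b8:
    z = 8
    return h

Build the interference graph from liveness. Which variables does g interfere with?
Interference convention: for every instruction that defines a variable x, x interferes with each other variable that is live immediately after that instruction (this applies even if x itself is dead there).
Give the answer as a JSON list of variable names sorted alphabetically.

Block summaries:
  b0 def {e,z} use ∅
  b1 def {e,h,q,z} use {z}
  b2 def {e,q} use {e,q}
  b3 def {p,z} use {h,z}
  b4 def {z} use ∅
  b5 def {g,p} use ∅
  b6 def {h,q,z} use {h,q}
  b7 def {g,h} use {g}
  b8 def {z} use {h}

Live sets:
  b0 li=∅ lo={z}
  b1 li={z} lo={e,h,q,z}
  b2 li={e,h,q} lo={e,h,q}
  b3 li={h,q,z} lo={h,q,z}
  b4 li={e,h,q} lo={e,h,q}
  b5 li={e,h,q} lo={e,g,h,q}
  b6 li={h,q} lo=∅
  b7 li={g} lo=∅
  b8 li={h} lo=∅

Conflict graph:
  e: {g,h,p,q,z}
  g: {e,h,p,q}
  h: {e,g,p,q,z}
  p: {e,g,h,q,z}
  q: {e,g,h,p,z}
  z: {e,h,p,q}

N(g) = ["e", "h", "p", "q"]

Answer: ["e", "h", "p", "q"]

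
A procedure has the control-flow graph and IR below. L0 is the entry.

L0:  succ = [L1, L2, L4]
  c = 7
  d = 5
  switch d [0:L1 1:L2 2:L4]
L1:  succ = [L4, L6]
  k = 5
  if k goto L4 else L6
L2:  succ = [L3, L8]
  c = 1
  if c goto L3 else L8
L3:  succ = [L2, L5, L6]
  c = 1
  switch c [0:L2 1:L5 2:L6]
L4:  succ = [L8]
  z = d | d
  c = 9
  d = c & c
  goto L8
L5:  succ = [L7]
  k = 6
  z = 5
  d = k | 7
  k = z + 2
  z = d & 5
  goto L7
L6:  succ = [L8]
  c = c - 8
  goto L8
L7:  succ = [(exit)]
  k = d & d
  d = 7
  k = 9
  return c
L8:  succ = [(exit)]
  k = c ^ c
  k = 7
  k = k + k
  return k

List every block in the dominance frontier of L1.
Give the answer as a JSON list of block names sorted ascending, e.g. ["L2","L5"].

idom tree: L1←L0 L2←L0 L3←L2 L4←L0 L5←L3 L6←L0 L7←L5 L8←L0
Join-block Dom:
  L2: preds {L0,L3}: {L0} ∩ {L0,L2,L3} = {L0}; idom=L0
  L4: preds {L0,L1}: {L0} ∩ {L0,L1} = {L0}; idom=L0
  L6: preds {L1,L3}: {L0,L1} ∩ {L0,L2,L3} = {L0}; idom=L0
  L8: preds {L2,L4,L6}: {L0,L2} ∩ {L0,L4} ∩ {L0,L6} = {L0}; idom=L0

DF derivation:
  join L2 pred L0: · stop@L0
  join L2 pred L3: L3→L2 stop@L0
  join L4 pred L0: · stop@L0
  join L4 pred L1: L1 stop@L0
  join L6 pred L1: L1 stop@L0
  join L6 pred L3: L3→L2 stop@L0
  join L8 pred L2: L2 stop@L0
  join L8 pred L4: L4 stop@L0
  join L8 pred L6: L6 stop@L0
  DF(L0)=∅
  DF(L1)={L4,L6}
  DF(L2)={L2,L6,L8}
  DF(L3)={L2,L6}
  DF(L4)={L8}
  DF(L5)=∅
  DF(L6)={L8}
  DF(L7)=∅
  DF(L8)=∅

DF(L1) = ["L4", "L6"]

Answer: ["L4", "L6"]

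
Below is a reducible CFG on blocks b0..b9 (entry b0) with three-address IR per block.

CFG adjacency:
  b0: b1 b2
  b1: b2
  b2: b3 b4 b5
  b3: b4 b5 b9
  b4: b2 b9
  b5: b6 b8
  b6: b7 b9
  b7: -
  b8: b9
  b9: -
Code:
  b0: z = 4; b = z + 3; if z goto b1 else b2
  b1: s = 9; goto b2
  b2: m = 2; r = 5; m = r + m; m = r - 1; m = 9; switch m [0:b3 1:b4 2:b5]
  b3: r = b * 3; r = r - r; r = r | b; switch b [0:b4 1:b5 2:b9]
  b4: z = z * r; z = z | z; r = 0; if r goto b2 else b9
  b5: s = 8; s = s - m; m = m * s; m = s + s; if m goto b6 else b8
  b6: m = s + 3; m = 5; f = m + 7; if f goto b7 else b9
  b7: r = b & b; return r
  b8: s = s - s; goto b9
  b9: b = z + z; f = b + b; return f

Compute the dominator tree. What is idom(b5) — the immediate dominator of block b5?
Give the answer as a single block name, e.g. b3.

idom tree: b1←b0 b2←b0 b3←b2 b4←b2 b5←b2 b6←b5 b7←b6 b8←b5 b9←b2
Dom at joins:
  b2: preds {b0,b1,b4}: {b0} ∩ {b0,b1} ∩ {b0,b2,b4} = {b0}; idom=b0
  b4: preds {b2,b3}: {b0,b2} ∩ {b0,b2,b3} = {b0,b2}; idom=b2
  b5: preds {b2,b3}: {b0,b2} ∩ {b0,b2,b3} = {b0,b2}; idom=b2
  b9: preds {b3,b4,b6,b8}: {b0,b2,b3} ∩ {b0,b2,b4} ∩ {b0,b2,b5,b6} ∩ {b0,b2,b5,b8} = {b0,b2}; idom=b2

idom(b5) = b2

Answer: b2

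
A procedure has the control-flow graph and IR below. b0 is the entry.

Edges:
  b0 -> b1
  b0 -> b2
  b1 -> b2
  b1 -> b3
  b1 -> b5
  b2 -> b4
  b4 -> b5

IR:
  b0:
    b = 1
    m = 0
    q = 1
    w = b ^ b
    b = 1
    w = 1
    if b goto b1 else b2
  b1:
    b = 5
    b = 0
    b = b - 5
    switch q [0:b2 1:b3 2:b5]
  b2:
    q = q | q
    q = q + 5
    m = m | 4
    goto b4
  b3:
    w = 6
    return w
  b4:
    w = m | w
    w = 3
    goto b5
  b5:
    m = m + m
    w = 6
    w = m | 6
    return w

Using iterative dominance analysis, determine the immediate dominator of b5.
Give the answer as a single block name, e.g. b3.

Answer: b0

Analysis:
idom tree: b1←b0 b2←b0 b3←b1 b4←b2 b5←b0
Join-block Dom:
  b2: preds {b0,b1}: {b0} ∩ {b0,b1} = {b0}; idom=b0
  b5: preds {b1,b4}: {b0,b1} ∩ {b0,b2,b4} = {b0}; idom=b0

idom(b5) = b0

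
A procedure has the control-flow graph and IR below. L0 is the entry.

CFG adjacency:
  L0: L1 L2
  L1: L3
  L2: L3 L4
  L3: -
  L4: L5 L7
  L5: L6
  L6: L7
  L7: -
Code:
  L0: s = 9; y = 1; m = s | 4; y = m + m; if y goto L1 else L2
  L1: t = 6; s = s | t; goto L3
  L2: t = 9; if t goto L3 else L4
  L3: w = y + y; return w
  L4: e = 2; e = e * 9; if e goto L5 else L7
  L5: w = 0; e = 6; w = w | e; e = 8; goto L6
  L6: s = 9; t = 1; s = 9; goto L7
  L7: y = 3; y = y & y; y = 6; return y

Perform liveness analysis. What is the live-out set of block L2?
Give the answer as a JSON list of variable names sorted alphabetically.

Block summaries:
  L0: def={m,s,y} ue=∅
  L1: def={s,t} ue={s}
  L2: def={t} ue=∅
  L3: def={w} ue={y}
  L4: def={e} ue=∅
  L5: def={e,w} ue=∅
  L6: def={s,t} ue=∅
  L7: def={y} ue=∅

Live sets:
  L0 li=∅ lo={s,y}
  L1 li={s,y} lo={y}
  L2 li={y} lo={y}
  L3 li={y} lo=∅
  L4 li=∅ lo=∅
  L5 li=∅ lo=∅
  L6 li=∅ lo=∅
  L7 li=∅ lo=∅

live-out(L2) = ["y"]

Answer: ["y"]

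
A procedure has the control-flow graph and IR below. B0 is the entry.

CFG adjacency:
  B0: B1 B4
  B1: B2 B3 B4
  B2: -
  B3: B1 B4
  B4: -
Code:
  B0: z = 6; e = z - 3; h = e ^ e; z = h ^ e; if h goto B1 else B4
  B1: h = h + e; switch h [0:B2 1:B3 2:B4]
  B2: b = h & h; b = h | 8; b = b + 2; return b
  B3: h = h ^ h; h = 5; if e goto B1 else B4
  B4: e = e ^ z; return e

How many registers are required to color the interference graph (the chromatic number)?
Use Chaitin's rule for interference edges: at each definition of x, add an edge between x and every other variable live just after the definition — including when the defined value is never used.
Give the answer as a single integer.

Block summaries:
  B0: {e,h,z} / ∅
  B1: {h} / {e,h}
  B2: {b} / {h}
  B3: {h} / {e,h}
  B4: {e} / {e,z}

Liveness:
  live B0: ∅→{e,h,z}
  live B1: {e,h,z}→{e,h,z}
  live B2: {h}→∅
  live B3: {e,h,z}→{e,h,z}
  live B4: {e,z}→∅

Conflict graph:
  b: {h}
  e: {h,z}
  h: {b,e,z}
  z: {e,h}

Chromatic number:
  {e,h,z} pairwise interfere (3-clique) ⇒ χ ≥ 3
  assign b→c1 e→c1 h→c0 z→c2 — no edge inside a register ⇒ χ ≤ 3
  χ = 3

Answer: 3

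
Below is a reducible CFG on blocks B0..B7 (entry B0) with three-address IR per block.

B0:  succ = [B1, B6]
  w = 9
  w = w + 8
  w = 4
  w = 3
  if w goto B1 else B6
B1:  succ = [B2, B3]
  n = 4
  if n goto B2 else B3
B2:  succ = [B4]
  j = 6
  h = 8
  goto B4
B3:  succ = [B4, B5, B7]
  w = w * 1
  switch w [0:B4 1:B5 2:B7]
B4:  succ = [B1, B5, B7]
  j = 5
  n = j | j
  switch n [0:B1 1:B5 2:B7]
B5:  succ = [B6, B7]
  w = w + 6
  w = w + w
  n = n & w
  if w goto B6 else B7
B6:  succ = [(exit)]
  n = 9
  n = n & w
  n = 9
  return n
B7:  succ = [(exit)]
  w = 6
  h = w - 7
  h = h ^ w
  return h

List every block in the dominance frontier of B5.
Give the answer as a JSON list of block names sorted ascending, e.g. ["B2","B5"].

idom tree: B1←B0 B2←B1 B3←B1 B4←B1 B5←B1 B6←B0 B7←B1
Join-block Dom:
  B1: preds {B0,B4}: {B0} ∩ {B0,B1,B4} = {B0}; idom=B0
  B4: preds {B2,B3}: {B0,B1,B2} ∩ {B0,B1,B3} = {B0,B1}; idom=B1
  B5: preds {B3,B4}: {B0,B1,B3} ∩ {B0,B1,B4} = {B0,B1}; idom=B1
  B6: preds {B0,B5}: {B0} ∩ {B0,B1,B5} = {B0}; idom=B0
  B7: preds {B3,B4,B5}: {B0,B1,B3} ∩ {B0,B1,B4} ∩ {B0,B1,B5} = {B0,B1}; idom=B1

DF derivation:
  B1←B0: walk · to B0
  B1←B4: walk B4→B1 to B0
  B4←B2: walk B2 to B1
  B4←B3: walk B3 to B1
  B5←B3: walk B3 to B1
  B5←B4: walk B4 to B1
  B6←B0: walk · to B0
  B6←B5: walk B5→B1 to B0
  B7←B3: walk B3 to B1
  B7←B4: walk B4 to B1
  B7←B5: walk B5 to B1
  B0 → ∅
  B1 → {B1,B6}
  B2 → {B4}
  B3 → {B4,B5,B7}
  B4 → {B1,B5,B7}
  B5 → {B6,B7}
  B6 → ∅
  B7 → ∅

DF(B5) = ["B6", "B7"]

Answer: ["B6", "B7"]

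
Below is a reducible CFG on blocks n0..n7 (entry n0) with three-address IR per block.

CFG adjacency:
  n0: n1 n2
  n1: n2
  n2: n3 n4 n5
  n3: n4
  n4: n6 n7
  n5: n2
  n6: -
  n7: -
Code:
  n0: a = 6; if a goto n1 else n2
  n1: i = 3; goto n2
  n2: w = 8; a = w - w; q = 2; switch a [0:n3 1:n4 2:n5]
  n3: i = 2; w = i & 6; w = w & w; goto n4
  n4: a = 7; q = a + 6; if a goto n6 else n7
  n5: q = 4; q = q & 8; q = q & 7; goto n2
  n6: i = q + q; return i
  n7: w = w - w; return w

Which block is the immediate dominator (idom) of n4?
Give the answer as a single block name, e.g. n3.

Answer: n2

Analysis:
idom tree: n1←n0 n2←n0 n3←n2 n4←n2 n5←n2 n6←n4 n7←n4
Join-block Dom:
  n2: preds {n0,n1,n5}: {n0} ∩ {n0,n1} ∩ {n0,n2,n5} = {n0}; idom=n0
  n4: preds {n2,n3}: {n0,n2} ∩ {n0,n2,n3} = {n0,n2}; idom=n2

idom(n4) = n2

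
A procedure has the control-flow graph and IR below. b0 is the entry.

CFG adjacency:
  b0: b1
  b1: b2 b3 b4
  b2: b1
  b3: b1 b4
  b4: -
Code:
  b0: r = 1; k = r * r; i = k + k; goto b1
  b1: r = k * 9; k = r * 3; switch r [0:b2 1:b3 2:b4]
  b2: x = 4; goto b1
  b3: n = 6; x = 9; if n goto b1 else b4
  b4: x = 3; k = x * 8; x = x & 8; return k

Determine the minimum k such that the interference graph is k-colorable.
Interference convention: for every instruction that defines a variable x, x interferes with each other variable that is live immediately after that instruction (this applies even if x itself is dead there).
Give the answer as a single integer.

Per-block:
  b0: {i,k,r} / ∅
  b1: {k,r} / {k}
  b2: {x} / ∅
  b3: {n,x} / ∅
  b4: {k,x} / ∅

Liveness:
  b0: in=∅ out={k}
  b1: in={k} out={k}
  b2: in={k} out={k}
  b3: in={k} out={k}
  b4: in=∅ out=∅

Interference:
  i — {k}
  k — {i,n,r,x}
  n — {k,x}
  r — {k}
  x — {k,n}

Chromatic number:
  lower bound: {k,n,x} mutually conflict ⇒ χ ≥ 3
  3-colouring: c0={k}  c1={i,n,r}  c2={x}
  χ = 3

Answer: 3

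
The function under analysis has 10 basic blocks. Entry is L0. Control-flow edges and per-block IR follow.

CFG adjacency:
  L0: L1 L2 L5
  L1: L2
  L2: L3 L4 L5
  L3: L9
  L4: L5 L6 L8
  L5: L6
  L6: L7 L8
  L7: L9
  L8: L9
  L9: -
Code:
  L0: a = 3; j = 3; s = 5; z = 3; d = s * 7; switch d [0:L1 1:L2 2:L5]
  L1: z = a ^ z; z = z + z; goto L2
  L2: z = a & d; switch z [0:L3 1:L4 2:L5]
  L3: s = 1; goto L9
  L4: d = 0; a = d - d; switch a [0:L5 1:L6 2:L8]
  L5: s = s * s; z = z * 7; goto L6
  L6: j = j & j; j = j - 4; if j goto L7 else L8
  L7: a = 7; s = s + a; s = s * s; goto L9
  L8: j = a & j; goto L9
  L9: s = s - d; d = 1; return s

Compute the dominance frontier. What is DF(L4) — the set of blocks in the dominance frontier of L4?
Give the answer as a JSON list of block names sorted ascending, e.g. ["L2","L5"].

idom tree: L1←L0 L2←L0 L3←L2 L4←L2 L5←L0 L6←L0 L7←L6 L8←L0 L9←L0
Join-block Dom:
  L2: preds {L0,L1}: {L0} ∩ {L0,L1} = {L0}; idom=L0
  L5: preds {L0,L2,L4}: {L0} ∩ {L0,L2} ∩ {L0,L2,L4} = {L0}; idom=L0
  L6: preds {L4,L5}: {L0,L2,L4} ∩ {L0,L5} = {L0}; idom=L0
  L8: preds {L4,L6}: {L0,L2,L4} ∩ {L0,L6} = {L0}; idom=L0
  L9: preds {L3,L7,L8}: {L0,L2,L3} ∩ {L0,L6,L7} ∩ {L0,L8} = {L0}; idom=L0

DF walk-up:
  join L2 pred L0: · stop@L0
  join L2 pred L1: L1 stop@L0
  join L5 pred L0: · stop@L0
  join L5 pred L2: L2 stop@L0
  join L5 pred L4: L4→L2 stop@L0
  join L6 pred L4: L4→L2 stop@L0
  join L6 pred L5: L5 stop@L0
  join L8 pred L4: L4→L2 stop@L0
  join L8 pred L6: L6 stop@L0
  join L9 pred L3: L3→L2 stop@L0
  join L9 pred L7: L7→L6 stop@L0
  join L9 pred L8: L8 stop@L0
  L0: DF=∅
  L1: DF={L2}
  L2: DF={L5,L6,L8,L9}
  L3: DF={L9}
  L4: DF={L5,L6,L8}
  L5: DF={L6}
  L6: DF={L8,L9}
  L7: DF={L9}
  L8: DF={L9}
  L9: DF=∅

DF(L4) = ["L5", "L6", "L8"]

Answer: ["L5", "L6", "L8"]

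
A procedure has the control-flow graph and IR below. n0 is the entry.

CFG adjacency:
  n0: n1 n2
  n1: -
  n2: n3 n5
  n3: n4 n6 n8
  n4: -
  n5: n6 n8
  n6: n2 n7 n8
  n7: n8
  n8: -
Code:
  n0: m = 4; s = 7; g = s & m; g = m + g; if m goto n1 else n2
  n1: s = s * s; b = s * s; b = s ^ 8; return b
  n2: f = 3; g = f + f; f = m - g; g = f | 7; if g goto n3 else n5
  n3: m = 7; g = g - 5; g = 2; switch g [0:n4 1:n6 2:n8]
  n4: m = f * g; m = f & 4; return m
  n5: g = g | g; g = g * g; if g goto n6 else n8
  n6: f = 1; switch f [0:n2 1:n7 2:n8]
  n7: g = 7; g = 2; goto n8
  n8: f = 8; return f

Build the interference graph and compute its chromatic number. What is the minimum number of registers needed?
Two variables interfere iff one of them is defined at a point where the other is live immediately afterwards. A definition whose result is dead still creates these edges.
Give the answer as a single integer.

Answer: 3

Analysis:
Per-block:
  n0: {g,m,s} / ∅
  n1: {b,s} / {s}
  n2: {f,g} / {m}
  n3: {g,m} / {g}
  n4: {m} / {f,g}
  n5: {g} / {g}
  n6: {f} / ∅
  n7: {g} / ∅
  n8: {f} / ∅

Liveness:
  n0: in=∅ out={m,s}
  n1: in={s} out=∅
  n2: in={m} out={f,g,m}
  n3: in={f,g} out={f,g,m}
  n4: in={f,g} out=∅
  n5: in={g,m} out={m}
  n6: in={m} out={m}
  n7: in=∅ out=∅
  n8: in=∅ out=∅

Interference:
  b — {s}
  f — {g,m}
  g — {f,m,s}
  m — {f,g,s}
  s — {b,g,m}

Registers:
  {f,g,m} pairwise interfere (3-clique) ⇒ χ ≥ 3
  3-colouring: r0={b,g}  r1={m}  r2={f,s}
  χ = 3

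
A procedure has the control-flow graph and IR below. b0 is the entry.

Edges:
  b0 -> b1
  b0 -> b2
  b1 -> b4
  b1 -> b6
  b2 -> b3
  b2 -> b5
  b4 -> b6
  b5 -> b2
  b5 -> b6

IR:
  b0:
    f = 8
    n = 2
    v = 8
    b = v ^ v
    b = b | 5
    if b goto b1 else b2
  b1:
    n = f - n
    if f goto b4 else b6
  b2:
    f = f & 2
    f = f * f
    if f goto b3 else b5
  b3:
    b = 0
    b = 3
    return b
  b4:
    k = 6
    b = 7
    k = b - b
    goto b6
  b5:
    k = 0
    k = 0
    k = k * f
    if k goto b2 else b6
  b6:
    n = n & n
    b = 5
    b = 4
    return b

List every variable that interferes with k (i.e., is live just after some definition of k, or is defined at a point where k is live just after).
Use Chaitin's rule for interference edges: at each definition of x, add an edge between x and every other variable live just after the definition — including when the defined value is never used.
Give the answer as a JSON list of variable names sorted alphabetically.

Answer: ["f", "n"]

Working:
Per-block:
  b0: {b,f,n,v} / ∅
  b1: {n} / {f,n}
  b2: {f} / {f}
  b3: {b} / ∅
  b4: {b,k} / ∅
  b5: {k} / {f}
  b6: {b,n} / {n}

Live sets:
  b0 li=∅ lo={f,n}
  b1 li={f,n} lo={n}
  b2 li={f,n} lo={f,n}
  b3 li=∅ lo=∅
  b4 li={n} lo={n}
  b5 li={f,n} lo={f,n}
  b6 li={n} lo=∅

Interference:
  b — {f,n}
  f — {b,k,n,v}
  k — {f,n}
  n — {b,f,k,v}
  v — {f,n}

N(k) = ["f", "n"]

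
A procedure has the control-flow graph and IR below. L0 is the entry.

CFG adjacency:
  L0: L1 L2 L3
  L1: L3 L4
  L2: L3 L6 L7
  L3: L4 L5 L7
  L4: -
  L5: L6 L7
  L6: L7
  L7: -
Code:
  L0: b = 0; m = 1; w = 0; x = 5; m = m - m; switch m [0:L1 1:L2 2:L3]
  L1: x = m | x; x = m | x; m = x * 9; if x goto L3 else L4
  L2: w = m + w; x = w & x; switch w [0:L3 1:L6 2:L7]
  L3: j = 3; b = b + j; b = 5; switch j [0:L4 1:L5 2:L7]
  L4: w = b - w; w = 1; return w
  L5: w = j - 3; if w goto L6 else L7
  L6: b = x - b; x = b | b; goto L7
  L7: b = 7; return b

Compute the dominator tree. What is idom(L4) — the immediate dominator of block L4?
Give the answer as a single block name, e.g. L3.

Answer: L0

Working:
idom tree: L1←L0 L2←L0 L3←L0 L4←L0 L5←L3 L6←L0 L7←L0
Dom∩ at merges:
  L3: preds {L0,L1,L2}: {L0} ∩ {L0,L1} ∩ {L0,L2} = {L0}; idom=L0
  L4: preds {L1,L3}: {L0,L1} ∩ {L0,L3} = {L0}; idom=L0
  L6: preds {L2,L5}: {L0,L2} ∩ {L0,L3,L5} = {L0}; idom=L0
  L7: preds {L2,L3,L5,L6}: {L0,L2} ∩ {L0,L3} ∩ {L0,L3,L5} ∩ {L0,L6} = {L0}; idom=L0

idom(L4) = L0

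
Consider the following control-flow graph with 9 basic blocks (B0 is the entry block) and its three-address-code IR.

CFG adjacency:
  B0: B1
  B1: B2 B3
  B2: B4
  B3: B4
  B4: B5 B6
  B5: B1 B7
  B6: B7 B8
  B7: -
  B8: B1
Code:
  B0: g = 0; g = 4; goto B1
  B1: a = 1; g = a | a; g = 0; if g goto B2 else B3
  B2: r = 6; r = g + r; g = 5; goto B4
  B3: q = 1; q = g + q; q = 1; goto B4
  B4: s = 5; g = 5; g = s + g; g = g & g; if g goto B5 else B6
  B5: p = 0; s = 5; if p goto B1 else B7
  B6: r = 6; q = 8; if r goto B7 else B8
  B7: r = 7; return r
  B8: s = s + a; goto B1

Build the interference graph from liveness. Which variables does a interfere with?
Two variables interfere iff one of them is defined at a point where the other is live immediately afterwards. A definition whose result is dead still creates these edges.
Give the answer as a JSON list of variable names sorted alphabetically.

def/use:
  B0: {g} / ∅
  B1: {a,g} / ∅
  B2: {g,r} / {g}
  B3: {q} / {g}
  B4: {g,s} / ∅
  B5: {p,s} / ∅
  B6: {q,r} / ∅
  B7: {r} / ∅
  B8: {s} / {a,s}

Backward fixpoint:
  live B0: ∅→∅
  live B1: ∅→{a,g}
  live B2: {a,g}→{a}
  live B3: {a,g}→{a}
  live B4: {a}→{a,s}
  live B5: ∅→∅
  live B6: {a,s}→{a,s}
  live B7: ∅→∅
  live B8: {a,s}→∅

Conflict graph:
  a — {g,q,r,s}
  g — {a,q,r,s}
  p — {s}
  q — {a,g,r,s}
  r — {a,g,q,s}
  s — {a,g,p,q,r}

N(a) = ["g", "q", "r", "s"]

Answer: ["g", "q", "r", "s"]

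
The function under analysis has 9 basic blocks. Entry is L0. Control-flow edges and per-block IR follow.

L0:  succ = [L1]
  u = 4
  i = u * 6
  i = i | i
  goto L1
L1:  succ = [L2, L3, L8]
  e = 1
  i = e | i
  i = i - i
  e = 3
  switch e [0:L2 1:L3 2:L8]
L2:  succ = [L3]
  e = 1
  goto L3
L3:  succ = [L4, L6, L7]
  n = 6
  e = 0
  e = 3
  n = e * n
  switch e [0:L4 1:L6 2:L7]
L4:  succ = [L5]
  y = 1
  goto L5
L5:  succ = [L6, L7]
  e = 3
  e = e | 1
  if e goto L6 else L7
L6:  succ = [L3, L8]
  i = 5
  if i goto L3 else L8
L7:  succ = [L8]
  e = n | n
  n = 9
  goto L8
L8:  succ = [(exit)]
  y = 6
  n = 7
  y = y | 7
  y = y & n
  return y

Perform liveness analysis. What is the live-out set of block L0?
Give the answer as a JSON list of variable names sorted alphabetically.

Answer: ["i"]

Working:
Per-block:
  L0: {i,u} / ∅
  L1: {e,i} / {i}
  L2: {e} / ∅
  L3: {e,n} / ∅
  L4: {y} / ∅
  L5: {e} / ∅
  L6: {i} / ∅
  L7: {e,n} / {n}
  L8: {n,y} / ∅

Live sets:
  live L0: ∅→{i}
  live L1: {i}→∅
  live L2: ∅→∅
  live L3: ∅→{n}
  live L4: {n}→{n}
  live L5: {n}→{n}
  live L6: ∅→∅
  live L7: {n}→∅
  live L8: ∅→∅

live-out(L0) = ["i"]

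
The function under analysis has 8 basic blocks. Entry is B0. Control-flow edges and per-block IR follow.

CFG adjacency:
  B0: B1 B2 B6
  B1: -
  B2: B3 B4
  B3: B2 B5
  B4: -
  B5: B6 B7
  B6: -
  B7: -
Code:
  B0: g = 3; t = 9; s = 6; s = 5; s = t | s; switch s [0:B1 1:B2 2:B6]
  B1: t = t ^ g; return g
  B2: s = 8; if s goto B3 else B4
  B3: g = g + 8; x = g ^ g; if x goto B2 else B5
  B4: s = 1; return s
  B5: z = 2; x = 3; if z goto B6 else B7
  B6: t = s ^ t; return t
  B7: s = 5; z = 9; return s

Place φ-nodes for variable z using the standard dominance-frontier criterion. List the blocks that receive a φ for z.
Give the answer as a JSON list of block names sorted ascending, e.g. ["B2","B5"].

Answer: ["B6"]

Derivation:
idom tree: B1←B0 B2←B0 B3←B2 B4←B2 B5←B3 B6←B0 B7←B5
Join-block Dom:
  B2: preds {B0,B3}: {B0} ∩ {B0,B2,B3} = {B0}; idom=B0
  B6: preds {B0,B5}: {B0} ∩ {B0,B2,B3,B5} = {B0}; idom=B0

DF derivation:
  B2←B0: walk · to B0
  B2←B3: walk B3→B2 to B0
  B6←B0: walk · to B0
  B6←B5: walk B5→B3→B2 to B0
  DF(B0)=∅
  DF(B1)=∅
  DF(B2)={B2,B6}
  DF(B3)={B2,B6}
  DF(B4)=∅
  DF(B5)={B6}
  DF(B6)=∅
  DF(B7)=∅

φ for z: defs {B5,B7}
  DF⁺ = {B6}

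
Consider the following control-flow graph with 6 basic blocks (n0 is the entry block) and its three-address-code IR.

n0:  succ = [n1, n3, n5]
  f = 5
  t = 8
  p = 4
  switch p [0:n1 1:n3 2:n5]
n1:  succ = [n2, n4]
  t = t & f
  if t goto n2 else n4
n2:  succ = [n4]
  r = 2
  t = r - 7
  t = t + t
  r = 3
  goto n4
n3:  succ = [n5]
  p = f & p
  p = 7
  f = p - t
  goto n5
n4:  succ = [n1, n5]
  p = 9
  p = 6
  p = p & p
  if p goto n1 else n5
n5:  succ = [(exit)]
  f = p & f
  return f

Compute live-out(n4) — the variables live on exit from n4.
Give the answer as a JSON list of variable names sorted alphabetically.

Per-block:
  n0 def {f,p,t} use ∅
  n1 def {t} use {f,t}
  n2 def {r,t} use ∅
  n3 def {f,p} use {f,p,t}
  n4 def {p} use ∅
  n5 def {f} use {f,p}

Liveness:
  live n0: ∅→{f,p,t}
  live n1: {f,t}→{f,t}
  live n2: {f}→{f,t}
  live n3: {f,p,t}→{f,p}
  live n4: {f,t}→{f,p,t}
  live n5: {f,p}→∅

live-out(n4) = ["f", "p", "t"]

Answer: ["f", "p", "t"]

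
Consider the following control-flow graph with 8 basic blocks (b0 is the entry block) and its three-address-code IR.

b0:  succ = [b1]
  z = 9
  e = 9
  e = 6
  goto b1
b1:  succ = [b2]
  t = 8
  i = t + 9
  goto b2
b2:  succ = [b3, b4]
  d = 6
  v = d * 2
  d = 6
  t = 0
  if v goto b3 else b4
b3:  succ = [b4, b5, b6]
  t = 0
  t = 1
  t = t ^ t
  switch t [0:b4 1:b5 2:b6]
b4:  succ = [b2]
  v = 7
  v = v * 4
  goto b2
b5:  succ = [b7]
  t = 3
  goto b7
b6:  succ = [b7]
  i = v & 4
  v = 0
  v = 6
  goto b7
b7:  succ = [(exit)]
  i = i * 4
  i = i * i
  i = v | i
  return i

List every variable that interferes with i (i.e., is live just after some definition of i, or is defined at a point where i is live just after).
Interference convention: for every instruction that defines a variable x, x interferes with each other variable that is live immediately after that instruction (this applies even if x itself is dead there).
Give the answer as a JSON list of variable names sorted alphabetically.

Answer: ["d", "t", "v"]

Analysis:
Block summaries:
  b0: def={e,z} ue=∅
  b1: def={i,t} ue=∅
  b2: def={d,t,v} ue=∅
  b3: def={t} ue=∅
  b4: def={v} ue=∅
  b5: def={t} ue=∅
  b6: def={i,v} ue={v}
  b7: def={i} ue={i,v}

Live sets:
  b0 li=∅ lo=∅
  b1 li=∅ lo={i}
  b2 li={i} lo={i,v}
  b3 li={i,v} lo={i,v}
  b4 li={i} lo={i}
  b5 li={i,v} lo={i,v}
  b6 li={v} lo={i,v}
  b7 li={i,v} lo=∅

Interference:
  d↔{i,v}
  e↔∅
  i↔{d,t,v}
  t↔{i,v}
  v↔{d,i,t}
  z↔∅

N(i) = ["d", "t", "v"]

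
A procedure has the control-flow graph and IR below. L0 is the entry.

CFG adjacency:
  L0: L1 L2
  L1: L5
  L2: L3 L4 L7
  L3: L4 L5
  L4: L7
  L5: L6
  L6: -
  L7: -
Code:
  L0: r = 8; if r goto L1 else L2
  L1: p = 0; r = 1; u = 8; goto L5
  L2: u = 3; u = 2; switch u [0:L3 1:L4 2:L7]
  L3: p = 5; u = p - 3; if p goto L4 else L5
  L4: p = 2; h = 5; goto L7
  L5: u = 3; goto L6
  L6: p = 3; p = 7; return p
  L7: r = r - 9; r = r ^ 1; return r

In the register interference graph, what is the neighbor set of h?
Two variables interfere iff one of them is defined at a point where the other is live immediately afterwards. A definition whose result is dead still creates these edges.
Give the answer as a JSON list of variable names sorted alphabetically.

Answer: ["r"]

Working:
def/use:
  L0 def {r} use ∅
  L1 def {p,r,u} use ∅
  L2 def {u} use ∅
  L3 def {p,u} use ∅
  L4 def {h,p} use ∅
  L5 def {u} use ∅
  L6 def {p} use ∅
  L7 def {r} use {r}

Liveness:
  live L0: ∅→{r}
  live L1: ∅→∅
  live L2: {r}→{r}
  live L3: {r}→{r}
  live L4: {r}→{r}
  live L5: ∅→∅
  live L6: ∅→∅
  live L7: {r}→∅

Conflict graph:
  h↔{r}
  p↔{r,u}
  r↔{h,p,u}
  u↔{p,r}

N(h) = ["r"]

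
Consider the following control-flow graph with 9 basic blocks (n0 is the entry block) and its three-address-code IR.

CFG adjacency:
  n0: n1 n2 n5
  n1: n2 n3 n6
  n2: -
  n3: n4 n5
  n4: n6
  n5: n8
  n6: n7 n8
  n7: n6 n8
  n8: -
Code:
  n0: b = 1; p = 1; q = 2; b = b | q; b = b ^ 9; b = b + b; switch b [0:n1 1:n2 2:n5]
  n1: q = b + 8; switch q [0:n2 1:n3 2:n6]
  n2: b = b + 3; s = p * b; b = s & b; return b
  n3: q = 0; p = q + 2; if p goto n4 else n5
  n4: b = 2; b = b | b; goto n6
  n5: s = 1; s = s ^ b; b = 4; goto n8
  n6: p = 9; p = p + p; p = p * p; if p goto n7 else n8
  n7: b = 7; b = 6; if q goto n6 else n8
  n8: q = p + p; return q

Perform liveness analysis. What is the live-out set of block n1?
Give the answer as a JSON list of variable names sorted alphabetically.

Block summaries:
  n0 def {b,p,q} use ∅
  n1 def {q} use {b}
  n2 def {b,s} use {b,p}
  n3 def {p,q} use ∅
  n4 def {b} use ∅
  n5 def {b,s} use {b}
  n6 def {p} use ∅
  n7 def {b} use {q}
  n8 def {q} use {p}

Live sets:
  live n0: ∅→{b,p}
  live n1: {b,p}→{b,p,q}
  live n2: {b,p}→∅
  live n3: {b}→{b,p,q}
  live n4: {q}→{q}
  live n5: {b,p}→{p}
  live n6: {q}→{p,q}
  live n7: {p,q}→{p,q}
  live n8: {p}→∅

live-out(n1) = ["b", "p", "q"]

Answer: ["b", "p", "q"]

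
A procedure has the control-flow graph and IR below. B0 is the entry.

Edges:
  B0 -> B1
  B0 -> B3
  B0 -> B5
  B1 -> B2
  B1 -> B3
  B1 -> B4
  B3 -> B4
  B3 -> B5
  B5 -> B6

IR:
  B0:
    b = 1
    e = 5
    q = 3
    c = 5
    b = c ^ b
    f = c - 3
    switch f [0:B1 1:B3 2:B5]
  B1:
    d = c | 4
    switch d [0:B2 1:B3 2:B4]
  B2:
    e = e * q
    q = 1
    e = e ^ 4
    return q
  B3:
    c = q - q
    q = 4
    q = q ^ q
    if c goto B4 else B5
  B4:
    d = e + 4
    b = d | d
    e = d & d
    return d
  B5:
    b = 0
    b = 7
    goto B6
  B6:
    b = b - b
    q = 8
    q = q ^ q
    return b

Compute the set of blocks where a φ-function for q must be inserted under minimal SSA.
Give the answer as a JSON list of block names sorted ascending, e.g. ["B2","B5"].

idom tree: B1←B0 B2←B1 B3←B0 B4←B0 B5←B0 B6←B5
Dom∩ at merges:
  B3: preds {B0,B1}: {B0} ∩ {B0,B1} = {B0}; idom=B0
  B4: preds {B1,B3}: {B0,B1} ∩ {B0,B3} = {B0}; idom=B0
  B5: preds {B0,B3}: {B0} ∩ {B0,B3} = {B0}; idom=B0

DF derivation:
  join B3 pred B0: · stop@B0
  join B3 pred B1: B1 stop@B0
  join B4 pred B1: B1 stop@B0
  join B4 pred B3: B3 stop@B0
  join B5 pred B0: · stop@B0
  join B5 pred B3: B3 stop@B0
  B0 → ∅
  B1 → {B3,B4}
  B2 → ∅
  B3 → {B4,B5}
  B4 → ∅
  B5 → ∅
  B6 → ∅

φ for q: defs {B0,B2,B3,B6}
  DF⁺ = {B4,B5}

Answer: ["B4", "B5"]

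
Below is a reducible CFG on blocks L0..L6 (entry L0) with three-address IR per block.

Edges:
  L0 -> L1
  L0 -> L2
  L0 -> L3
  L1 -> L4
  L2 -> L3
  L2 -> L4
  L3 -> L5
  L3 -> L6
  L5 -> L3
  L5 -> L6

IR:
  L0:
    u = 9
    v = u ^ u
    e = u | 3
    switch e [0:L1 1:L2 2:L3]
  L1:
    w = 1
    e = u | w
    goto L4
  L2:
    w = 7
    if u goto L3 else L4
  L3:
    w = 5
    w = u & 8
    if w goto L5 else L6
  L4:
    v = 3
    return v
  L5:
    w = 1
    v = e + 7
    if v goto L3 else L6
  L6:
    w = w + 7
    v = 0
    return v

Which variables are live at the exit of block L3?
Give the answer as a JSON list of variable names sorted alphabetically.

Per-block:
  L0: {e,u,v} / ∅
  L1: {e,w} / {u}
  L2: {w} / {u}
  L3: {w} / {u}
  L4: {v} / ∅
  L5: {v,w} / {e}
  L6: {v,w} / {w}

Liveness:
  live L0: ∅→{e,u}
  live L1: {u}→∅
  live L2: {e,u}→{e,u}
  live L3: {e,u}→{e,u,w}
  live L4: ∅→∅
  live L5: {e,u}→{e,u,w}
  live L6: {w}→∅

live-out(L3) = ["e", "u", "w"]

Answer: ["e", "u", "w"]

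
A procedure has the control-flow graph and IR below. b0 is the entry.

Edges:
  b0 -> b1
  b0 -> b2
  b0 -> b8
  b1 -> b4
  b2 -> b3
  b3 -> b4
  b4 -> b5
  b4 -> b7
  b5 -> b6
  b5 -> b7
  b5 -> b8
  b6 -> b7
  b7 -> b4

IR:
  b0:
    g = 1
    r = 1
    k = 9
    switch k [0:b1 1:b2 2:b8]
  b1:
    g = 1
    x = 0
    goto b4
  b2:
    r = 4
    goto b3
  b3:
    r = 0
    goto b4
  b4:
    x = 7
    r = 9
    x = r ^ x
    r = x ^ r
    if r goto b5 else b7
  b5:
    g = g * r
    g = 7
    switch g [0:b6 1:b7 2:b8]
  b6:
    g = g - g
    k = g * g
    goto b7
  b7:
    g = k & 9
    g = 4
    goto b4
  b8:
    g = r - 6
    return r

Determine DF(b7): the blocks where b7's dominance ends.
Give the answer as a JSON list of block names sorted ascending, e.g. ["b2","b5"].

idom tree: b1←b0 b2←b0 b3←b2 b4←b0 b5←b4 b6←b5 b7←b4 b8←b0
Dom at joins:
  b4: preds {b1,b3,b7}: {b0,b1} ∩ {b0,b2,b3} ∩ {b0,b4,b7} = {b0}; idom=b0
  b7: preds {b4,b5,b6}: {b0,b4} ∩ {b0,b4,b5} ∩ {b0,b4,b5,b6} = {b0,b4}; idom=b4
  b8: preds {b0,b5}: {b0} ∩ {b0,b4,b5} = {b0}; idom=b0

Frontier:
  b4←b1: walk b1 to b0
  b4←b3: walk b3→b2 to b0
  b4←b7: walk b7→b4 to b0
  b7←b4: walk · to b4
  b7←b5: walk b5 to b4
  b7←b6: walk b6→b5 to b4
  b8←b0: walk · to b0
  b8←b5: walk b5→b4 to b0
  DF(b0)=∅
  DF(b1)={b4}
  DF(b2)={b4}
  DF(b3)={b4}
  DF(b4)={b4,b8}
  DF(b5)={b7,b8}
  DF(b6)={b7}
  DF(b7)={b4}
  DF(b8)=∅

DF(b7) = ["b4"]

Answer: ["b4"]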